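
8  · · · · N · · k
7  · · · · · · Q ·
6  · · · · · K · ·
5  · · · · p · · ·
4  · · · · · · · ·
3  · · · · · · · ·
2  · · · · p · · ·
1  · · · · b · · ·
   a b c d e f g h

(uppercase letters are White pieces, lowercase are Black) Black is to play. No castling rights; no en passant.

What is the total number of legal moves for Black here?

0

Black to move; king on h8.
In check: yes, from the white queen on g7.
Legal moves: none.
Count: 0.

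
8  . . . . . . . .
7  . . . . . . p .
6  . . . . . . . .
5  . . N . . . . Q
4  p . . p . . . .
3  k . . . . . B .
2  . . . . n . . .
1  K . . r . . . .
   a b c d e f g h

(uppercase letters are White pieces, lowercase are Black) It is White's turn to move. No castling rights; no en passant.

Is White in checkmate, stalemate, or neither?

White to move; white king on a1.
In check: yes, from the black rook on d1.
King squares — b1: attacked by Rd1; a2: attacked by Ka3; b2: attacked by Ka3.
Legal moves for White: none.
In check with no legal moves → checkmate.

checkmate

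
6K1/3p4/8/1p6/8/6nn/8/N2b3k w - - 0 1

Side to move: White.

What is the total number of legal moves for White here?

7

White to move; king on g8.
In check: no.
Legal moves: Kh8, Kf8, Kh7, Kg7, Kf7, Nb3, Nc2.
Count: 7.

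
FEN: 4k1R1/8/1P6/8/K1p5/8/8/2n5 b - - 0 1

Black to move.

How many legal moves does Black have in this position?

3

Black to move; king on e8.
In check: yes, from the white rook on g8.
Legal moves: Kf7, Ke7, Kd7.
Count: 3.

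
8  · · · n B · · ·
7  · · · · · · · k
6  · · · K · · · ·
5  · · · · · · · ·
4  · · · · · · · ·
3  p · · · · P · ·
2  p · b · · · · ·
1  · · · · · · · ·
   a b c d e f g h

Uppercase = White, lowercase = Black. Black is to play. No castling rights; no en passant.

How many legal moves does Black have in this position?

20

Black to move; king on h7.
In check: no.
Legal moves: Nf7+, Nb7+, Ne6, Nc6, Kh8, Kg8, Kg7, Kh6, Bg6, Bf5, Be4, Ba4, Bd3, Bb3, Bd1, Bb1, a1=Q, a1=R, a1=B, a1=N.
Count: 20.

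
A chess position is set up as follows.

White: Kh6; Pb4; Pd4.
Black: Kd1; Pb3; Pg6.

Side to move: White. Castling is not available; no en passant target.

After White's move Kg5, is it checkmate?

no

After Kg5: black king on d1; in check: no.
Black is not in check, so this cannot be checkmate.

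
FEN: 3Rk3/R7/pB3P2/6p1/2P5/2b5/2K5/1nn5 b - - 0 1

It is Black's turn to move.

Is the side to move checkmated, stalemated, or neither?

Black to move; black king on e8.
In check: yes, from the white rook on d8.
King squares — d7: attacked by Ra7; e7: attacked by Pf6; f7: attacked by Ra7; d8: attacked by Bb6; f8: attacked by Rd8.
Legal moves for Black: none.
In check with no legal moves → checkmate.

checkmate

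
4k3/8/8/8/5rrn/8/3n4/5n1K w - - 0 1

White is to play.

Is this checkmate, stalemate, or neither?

stalemate

White to move; white king on h1.
In check: no.
King squares — g1: attacked by Rg4; g2: attacked by Rg4; h2: attacked by Nf1.
Legal moves for White: none.
Not in check and no legal moves → stalemate.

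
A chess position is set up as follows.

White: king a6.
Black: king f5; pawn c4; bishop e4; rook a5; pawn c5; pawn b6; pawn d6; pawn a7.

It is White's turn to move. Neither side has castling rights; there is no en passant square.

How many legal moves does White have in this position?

White to move; king on a6.
In check: yes, from the black rook on a5.
Legal moves: none.
Count: 0.

0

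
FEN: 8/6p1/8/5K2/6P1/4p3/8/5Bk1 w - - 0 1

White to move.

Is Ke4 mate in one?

no

After Ke4: black king on g1; in check: no.
Black is not in check, so this cannot be checkmate.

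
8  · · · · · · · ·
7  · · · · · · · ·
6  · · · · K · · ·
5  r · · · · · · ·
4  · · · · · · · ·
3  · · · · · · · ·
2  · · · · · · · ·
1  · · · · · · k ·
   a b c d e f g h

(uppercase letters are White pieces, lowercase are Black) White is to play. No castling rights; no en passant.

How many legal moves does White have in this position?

White to move; king on e6.
In check: no.
Legal moves: Kf7, Ke7, Kd7, Kf6, Kd6.
Count: 5.

5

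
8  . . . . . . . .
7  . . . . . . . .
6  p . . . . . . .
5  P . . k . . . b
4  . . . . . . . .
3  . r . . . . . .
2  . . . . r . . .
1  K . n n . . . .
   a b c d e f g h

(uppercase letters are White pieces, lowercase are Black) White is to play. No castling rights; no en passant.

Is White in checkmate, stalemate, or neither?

White to move; white king on a1.
In check: no.
King squares — b1: attacked by Rb3; a2: attacked by Nc1; b2: attacked by Nd1.
Legal moves for White: none.
Not in check and no legal moves → stalemate.

stalemate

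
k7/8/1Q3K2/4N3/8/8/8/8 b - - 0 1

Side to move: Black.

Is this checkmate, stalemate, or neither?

stalemate

Black to move; black king on a8.
In check: no.
King squares — a7: attacked by Qb6; b7: attacked by Qb6; b8: attacked by Qb6.
Legal moves for Black: none.
Not in check and no legal moves → stalemate.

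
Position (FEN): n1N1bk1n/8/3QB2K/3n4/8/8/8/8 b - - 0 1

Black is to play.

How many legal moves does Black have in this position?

Black to move; king on f8.
In check: yes, from the white queen on d6.
Legal moves: Ne7.
Count: 1.

1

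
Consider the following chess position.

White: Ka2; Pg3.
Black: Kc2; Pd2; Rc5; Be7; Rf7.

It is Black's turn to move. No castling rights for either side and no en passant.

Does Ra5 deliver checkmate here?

yes

After Ra5: white king on a2; in check: yes, from the black rook on a5.
King squares — a1: attacked by Ra5; b1: attacked by Kc2; b2: attacked by Kc2; a3: attacked by Ra5; b3: attacked by Kc2.
White has no legal moves → checkmate.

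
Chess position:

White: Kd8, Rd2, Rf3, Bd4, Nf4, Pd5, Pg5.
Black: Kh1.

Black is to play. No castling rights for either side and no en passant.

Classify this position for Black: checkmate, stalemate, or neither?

stalemate

Black to move; black king on h1.
In check: no.
King squares — g1: attacked by Bd4; g2: attacked by Rd2; h2: attacked by Rd2.
Legal moves for Black: none.
Not in check and no legal moves → stalemate.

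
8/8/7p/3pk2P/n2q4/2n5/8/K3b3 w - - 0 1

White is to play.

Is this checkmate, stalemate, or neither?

stalemate

White to move; white king on a1.
In check: no.
King squares — b1: attacked by Nc3; a2: attacked by Nc3; b2: attacked by Na4.
Legal moves for White: none.
Not in check and no legal moves → stalemate.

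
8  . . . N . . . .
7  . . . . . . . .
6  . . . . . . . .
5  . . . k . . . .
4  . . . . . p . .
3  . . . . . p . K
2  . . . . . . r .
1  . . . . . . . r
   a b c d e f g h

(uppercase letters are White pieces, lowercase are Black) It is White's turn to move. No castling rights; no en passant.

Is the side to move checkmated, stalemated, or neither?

White to move; white king on h3.
In check: yes, from the black rook on h1.
King squares — g2: attacked by Pf3; h2: attacked by Rh1; g3: attacked by Rg2; g4: attacked by Rg2; h4: attacked by Rh1.
Legal moves for White: none.
In check with no legal moves → checkmate.

checkmate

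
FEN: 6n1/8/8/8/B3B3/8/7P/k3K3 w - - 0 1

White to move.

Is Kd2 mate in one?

no

After Kd2: black king on a1; in check: no.
Black is not in check, so this cannot be checkmate.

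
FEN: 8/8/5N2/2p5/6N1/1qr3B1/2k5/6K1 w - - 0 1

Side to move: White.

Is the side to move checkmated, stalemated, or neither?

White to move; white king on g1.
In check: no.
Legal moves for White include: Ng8, Ne8, Nh7, Nd7, Nh5, Nd5, Ne4, Nh6, Ne5, Ne3+, Nh2, Nf2, Bb8, Bc7, Bd6, Be5, Bh4, Bf4, ... (list truncated; more exist).
White has legal moves and is not in check → neither.

neither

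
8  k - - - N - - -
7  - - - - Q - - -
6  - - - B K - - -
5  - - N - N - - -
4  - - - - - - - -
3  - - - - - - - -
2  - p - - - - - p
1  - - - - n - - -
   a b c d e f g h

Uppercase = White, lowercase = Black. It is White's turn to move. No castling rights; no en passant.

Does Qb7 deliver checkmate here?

yes

After Qb7: black king on a8; in check: yes, from the white queen on b7.
King squares — a7: attacked by Qb7; b7: attacked by Nc5; b8: attacked by Bd6.
Black has no legal moves → checkmate.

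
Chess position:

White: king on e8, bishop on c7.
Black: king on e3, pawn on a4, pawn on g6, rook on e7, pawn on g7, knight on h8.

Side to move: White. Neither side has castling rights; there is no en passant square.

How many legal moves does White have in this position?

3

White to move; king on e8.
In check: yes, from the black rook on e7.
Legal moves: Kf8, Kd8, Kxe7.
Count: 3.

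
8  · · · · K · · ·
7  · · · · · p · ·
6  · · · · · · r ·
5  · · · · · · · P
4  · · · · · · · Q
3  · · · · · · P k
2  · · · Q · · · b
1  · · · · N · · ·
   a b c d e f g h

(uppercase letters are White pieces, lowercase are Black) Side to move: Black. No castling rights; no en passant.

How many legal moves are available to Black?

0

Black to move; king on h3.
In check: yes, from the white queen on h4.
Legal moves: none.
Count: 0.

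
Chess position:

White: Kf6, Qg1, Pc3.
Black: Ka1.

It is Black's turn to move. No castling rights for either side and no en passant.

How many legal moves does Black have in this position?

2

Black to move; king on a1.
In check: yes, from the white queen on g1.
Legal moves: Kb2, Ka2.
Count: 2.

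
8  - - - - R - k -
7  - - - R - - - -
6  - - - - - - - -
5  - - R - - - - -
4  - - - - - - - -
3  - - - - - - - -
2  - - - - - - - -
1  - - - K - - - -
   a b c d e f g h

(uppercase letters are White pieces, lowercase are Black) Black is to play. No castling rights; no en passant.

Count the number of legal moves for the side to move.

0

Black to move; king on g8.
In check: yes, from the white rook on e8.
Legal moves: none.
Count: 0.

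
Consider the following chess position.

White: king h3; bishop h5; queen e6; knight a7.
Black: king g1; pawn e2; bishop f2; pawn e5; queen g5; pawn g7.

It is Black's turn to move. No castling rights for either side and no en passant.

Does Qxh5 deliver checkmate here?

yes

After Qxh5: white king on h3; in check: yes, from the black queen on h5.
King squares — g2: attacked by Kg1; h2: attacked by Kg1; g3: attacked by Bf2; g4: attacked by Qh5; h4: attacked by Bf2.
White has no legal moves → checkmate.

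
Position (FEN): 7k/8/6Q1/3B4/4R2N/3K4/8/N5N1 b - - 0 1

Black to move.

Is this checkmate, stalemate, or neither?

Black to move; black king on h8.
In check: no.
King squares — g7: attacked by Qg6; h7: attacked by Qg6; g8: attacked by Bd5.
Legal moves for Black: none.
Not in check and no legal moves → stalemate.

stalemate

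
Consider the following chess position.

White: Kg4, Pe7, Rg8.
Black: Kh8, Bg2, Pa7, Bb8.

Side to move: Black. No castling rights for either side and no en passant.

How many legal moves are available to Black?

2

Black to move; king on h8.
In check: yes, from the white rook on g8.
Legal moves: Kxg8, Kh7.
Count: 2.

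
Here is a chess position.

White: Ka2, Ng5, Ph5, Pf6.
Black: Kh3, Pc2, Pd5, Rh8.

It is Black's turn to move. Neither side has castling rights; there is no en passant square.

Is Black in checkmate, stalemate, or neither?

Black to move; black king on h3.
In check: yes, from the white knight on g5.
Legal moves for Black: Kh4, Kg4, Kg3, Kh2, Kg2.
Black is in check but has 5 legal moves → neither.

neither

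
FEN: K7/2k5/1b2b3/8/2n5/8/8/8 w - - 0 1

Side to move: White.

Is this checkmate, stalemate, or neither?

stalemate

White to move; white king on a8.
In check: no.
King squares — a7: attacked by Bb6; b7: attacked by Kc7; b8: attacked by Kc7.
Legal moves for White: none.
Not in check and no legal moves → stalemate.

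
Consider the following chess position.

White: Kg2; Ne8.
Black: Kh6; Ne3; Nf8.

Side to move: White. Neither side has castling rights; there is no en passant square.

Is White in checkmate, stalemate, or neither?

White to move; white king on g2.
In check: yes, from the black knight on e3.
King squares — f1: attacked by Ne3; g1: available; h1: available; f2: available; h2: available; f3: available; g3: available; h3: available.
Legal moves for White: Kh3, Kg3, Kf3, Kh2, Kf2, Kh1, Kg1.
White is in check but has 7 legal moves → neither.

neither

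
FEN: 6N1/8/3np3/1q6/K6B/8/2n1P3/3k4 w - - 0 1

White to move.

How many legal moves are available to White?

White to move; king on a4.
In check: yes, from the black queen on b5.
Legal moves: none.
Count: 0.

0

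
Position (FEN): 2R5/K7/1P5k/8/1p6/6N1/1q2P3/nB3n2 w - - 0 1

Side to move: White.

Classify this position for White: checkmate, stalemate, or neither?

neither

White to move; white king on a7.
In check: no.
Legal moves for White include: Rh8+, Rg8, Rf8, Re8, Rd8, Rb8, Ra8, Rc7, Rc6+, Rc5, Rc4, Rc3, Rc2, Rc1, Kb8, Ka8, Kb7, Ka6, ... (list truncated; more exist).
White has legal moves and is not in check → neither.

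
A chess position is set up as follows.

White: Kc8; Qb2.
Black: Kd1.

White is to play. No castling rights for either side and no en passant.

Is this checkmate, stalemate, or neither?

White to move; white king on c8.
In check: no.
Legal moves for White include: Kd8, Kb8, Kd7, Kc7, Kb7, Qh8, Qb8, Qg7, Qb7, Qf6, Qb6, Qe5, Qb5, Qd4+, Qb4, Qc3, Qb3+, Qa3, ... (list truncated; more exist).
White has legal moves and is not in check → neither.

neither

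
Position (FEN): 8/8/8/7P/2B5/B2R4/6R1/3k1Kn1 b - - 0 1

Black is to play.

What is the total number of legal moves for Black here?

0

Black to move; king on d1.
In check: yes, from the white rook on d3.
Legal moves: none.
Count: 0.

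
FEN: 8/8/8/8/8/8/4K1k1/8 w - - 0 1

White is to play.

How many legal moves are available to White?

White to move; king on e2.
In check: no.
Legal moves: Ke3, Kd3, Kd2, Ke1, Kd1.
Count: 5.

5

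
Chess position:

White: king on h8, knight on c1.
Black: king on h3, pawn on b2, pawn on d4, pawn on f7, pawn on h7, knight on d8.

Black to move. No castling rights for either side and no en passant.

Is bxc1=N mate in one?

no

After bxc1=N: white king on h8; in check: no.
White is not in check, so this cannot be checkmate.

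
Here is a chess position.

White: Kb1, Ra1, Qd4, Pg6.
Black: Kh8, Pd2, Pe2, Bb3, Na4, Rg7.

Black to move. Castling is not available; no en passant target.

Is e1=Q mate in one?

After e1=Q: white king on b1; in check: yes, from the black queen on e1.
King squares — a1: own rook; c1: attacked by Qe1; a2: attacked by Bb3; b2: attacked by Na4; c2: attacked by Bb3.
White has no legal moves → checkmate.

yes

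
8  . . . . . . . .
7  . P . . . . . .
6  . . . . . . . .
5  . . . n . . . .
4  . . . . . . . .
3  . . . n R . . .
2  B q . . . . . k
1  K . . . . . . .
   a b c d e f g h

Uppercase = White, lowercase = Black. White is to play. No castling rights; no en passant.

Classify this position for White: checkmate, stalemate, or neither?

White to move; white king on a1.
In check: yes, from the black queen on b2.
King squares — b1: attacked by Qb2; a2: own bishop; b2: attacked by Nd3.
Legal moves for White: none.
In check with no legal moves → checkmate.

checkmate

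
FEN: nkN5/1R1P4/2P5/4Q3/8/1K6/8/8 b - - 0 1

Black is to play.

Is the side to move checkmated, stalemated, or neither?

Black to move; black king on b8.
In check: yes, from the white queen on e5 and the white rook on b7.
King squares — a7: attacked by Rb7; b7: attacked by Pc6; c7: attacked by Qe5; a8: own knight; c8: attacked by Pd7.
Legal moves for Black: none.
In check with no legal moves → checkmate.

checkmate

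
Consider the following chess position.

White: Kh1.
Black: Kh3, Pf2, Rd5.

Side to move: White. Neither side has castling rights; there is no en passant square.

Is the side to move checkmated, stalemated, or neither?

White to move; white king on h1.
In check: no.
King squares — g1: attacked by Pf2; g2: attacked by Kh3; h2: attacked by Kh3.
Legal moves for White: none.
Not in check and no legal moves → stalemate.

stalemate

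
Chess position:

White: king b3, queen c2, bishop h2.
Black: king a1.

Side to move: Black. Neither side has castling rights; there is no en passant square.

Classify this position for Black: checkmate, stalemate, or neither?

Black to move; black king on a1.
In check: no.
King squares — b1: attacked by Qc2; a2: attacked by Qc2; b2: attacked by Qc2.
Legal moves for Black: none.
Not in check and no legal moves → stalemate.

stalemate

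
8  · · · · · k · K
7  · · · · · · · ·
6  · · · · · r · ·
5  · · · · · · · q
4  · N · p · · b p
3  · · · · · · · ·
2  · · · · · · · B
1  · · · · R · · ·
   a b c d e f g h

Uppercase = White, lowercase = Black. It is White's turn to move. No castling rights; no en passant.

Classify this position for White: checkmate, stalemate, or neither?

checkmate

White to move; white king on h8.
In check: yes, from the black queen on h5.
King squares — g7: attacked by Kf8; h7: attacked by Qh5; g8: attacked by Kf8.
Legal moves for White: none.
In check with no legal moves → checkmate.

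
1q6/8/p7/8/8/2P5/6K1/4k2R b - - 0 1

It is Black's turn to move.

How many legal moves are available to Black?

Black to move; king on e1.
In check: yes, from the white rook on h1.
Legal moves: Ke2, Kd2.
Count: 2.

2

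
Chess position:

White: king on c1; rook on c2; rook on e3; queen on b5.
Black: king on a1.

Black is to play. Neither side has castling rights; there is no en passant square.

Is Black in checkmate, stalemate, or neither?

Black to move; black king on a1.
In check: no.
King squares — b1: attacked by Kc1; a2: attacked by Rc2; b2: attacked by Kc1.
Legal moves for Black: none.
Not in check and no legal moves → stalemate.

stalemate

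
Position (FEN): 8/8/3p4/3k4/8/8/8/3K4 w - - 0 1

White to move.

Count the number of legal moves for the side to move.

White to move; king on d1.
In check: no.
Legal moves: Ke2, Kd2, Kc2, Ke1, Kc1.
Count: 5.

5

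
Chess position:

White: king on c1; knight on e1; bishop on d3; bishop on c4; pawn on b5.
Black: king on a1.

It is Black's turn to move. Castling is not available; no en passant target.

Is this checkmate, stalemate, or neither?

Black to move; black king on a1.
In check: no.
King squares — b1: attacked by Kc1; a2: attacked by Bc4; b2: attacked by Kc1.
Legal moves for Black: none.
Not in check and no legal moves → stalemate.

stalemate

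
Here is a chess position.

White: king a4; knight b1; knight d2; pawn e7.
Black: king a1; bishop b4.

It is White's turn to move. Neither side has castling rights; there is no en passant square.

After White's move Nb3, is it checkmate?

After Nb3: black king on a1; in check: yes, from the white knight on b3.
Black has 3 legal replies: Kb2, Ka2, Kxb1.
In check but a legal move exists → not checkmate.

no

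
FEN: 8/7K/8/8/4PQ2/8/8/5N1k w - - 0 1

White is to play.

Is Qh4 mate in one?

no

After Qh4: black king on h1; in check: yes, from the white queen on h4.
Black has 2 legal replies: Kg2, Kg1.
In check but a legal move exists → not checkmate.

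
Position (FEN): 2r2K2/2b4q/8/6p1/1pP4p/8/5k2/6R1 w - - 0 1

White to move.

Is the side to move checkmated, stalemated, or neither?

checkmate

White to move; white king on f8.
In check: yes, from the black rook on c8.
King squares — e7: attacked by Qh7; f7: attacked by Qh7; g7: attacked by Qh7; e8: attacked by Rc8; g8: attacked by Qh7.
Legal moves for White: none.
In check with no legal moves → checkmate.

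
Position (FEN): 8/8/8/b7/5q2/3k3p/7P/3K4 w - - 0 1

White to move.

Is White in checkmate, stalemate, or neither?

stalemate

White to move; white king on d1.
In check: no.
King squares — c1: attacked by Qf4; e1: attacked by Ba5; c2: attacked by Kd3; d2: attacked by Kd3; e2: attacked by Kd3.
Legal moves for White: none.
Not in check and no legal moves → stalemate.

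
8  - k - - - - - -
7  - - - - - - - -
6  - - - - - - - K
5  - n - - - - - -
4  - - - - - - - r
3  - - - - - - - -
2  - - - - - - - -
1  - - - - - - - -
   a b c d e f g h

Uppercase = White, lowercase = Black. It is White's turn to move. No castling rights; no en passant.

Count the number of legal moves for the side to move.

3

White to move; king on h6.
In check: yes, from the black rook on h4.
Legal moves: Kg7, Kg6, Kg5.
Count: 3.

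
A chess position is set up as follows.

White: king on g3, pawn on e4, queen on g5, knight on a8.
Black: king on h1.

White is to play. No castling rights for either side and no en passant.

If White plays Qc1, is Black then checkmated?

yes

After Qc1: black king on h1; in check: yes, from the white queen on c1.
King squares — g1: attacked by Qc1; g2: attacked by Kg3; h2: attacked by Kg3.
Black has no legal moves → checkmate.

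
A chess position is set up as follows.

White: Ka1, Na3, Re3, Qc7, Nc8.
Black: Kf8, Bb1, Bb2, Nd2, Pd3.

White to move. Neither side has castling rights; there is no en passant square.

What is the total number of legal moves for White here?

White to move; king on a1.
In check: yes, from the black bishop on b2.
Legal moves: Kxb2.
Count: 1.

1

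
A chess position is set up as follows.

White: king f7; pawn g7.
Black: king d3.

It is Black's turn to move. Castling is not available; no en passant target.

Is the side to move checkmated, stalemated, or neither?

Black to move; black king on d3.
In check: no.
Legal moves for Black: Ke4, Kd4, Kc4, Ke3, Kc3, Ke2, Kd2, Kc2.
Black has 8 legal moves and is not in check → neither.

neither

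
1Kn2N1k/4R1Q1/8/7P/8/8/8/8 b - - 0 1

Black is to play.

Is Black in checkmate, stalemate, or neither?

Black to move; black king on h8.
In check: yes, from the white queen on g7.
King squares — g7: attacked by Re7; h7: attacked by Qg7; g8: attacked by Qg7.
Legal moves for Black: none.
In check with no legal moves → checkmate.

checkmate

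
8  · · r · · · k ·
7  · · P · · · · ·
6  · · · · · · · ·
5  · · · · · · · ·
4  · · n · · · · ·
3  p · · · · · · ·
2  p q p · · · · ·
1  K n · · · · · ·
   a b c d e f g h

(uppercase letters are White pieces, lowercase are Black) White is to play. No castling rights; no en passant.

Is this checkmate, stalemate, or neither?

White to move; white king on a1.
In check: yes, from the black queen on b2.
King squares — b1: attacked by Pa2; a2: attacked by Qb2; b2: attacked by Pa3.
Legal moves for White: none.
In check with no legal moves → checkmate.

checkmate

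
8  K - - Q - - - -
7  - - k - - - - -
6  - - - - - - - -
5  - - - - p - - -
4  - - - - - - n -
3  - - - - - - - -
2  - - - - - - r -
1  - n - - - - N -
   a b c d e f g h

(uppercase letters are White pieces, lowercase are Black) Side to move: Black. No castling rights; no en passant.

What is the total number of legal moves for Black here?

2

Black to move; king on c7.
In check: yes, from the white queen on d8.
Legal moves: Kxd8, Kc6.
Count: 2.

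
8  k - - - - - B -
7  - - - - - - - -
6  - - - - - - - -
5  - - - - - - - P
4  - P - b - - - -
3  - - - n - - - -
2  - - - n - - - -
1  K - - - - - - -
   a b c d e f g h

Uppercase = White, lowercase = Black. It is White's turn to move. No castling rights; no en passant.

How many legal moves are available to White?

1

White to move; king on a1.
In check: yes, from the black bishop on d4.
Legal moves: Ka2.
Count: 1.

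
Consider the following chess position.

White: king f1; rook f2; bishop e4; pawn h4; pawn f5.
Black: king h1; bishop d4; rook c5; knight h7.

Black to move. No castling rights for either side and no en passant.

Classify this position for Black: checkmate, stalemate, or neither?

Black to move; black king on h1.
In check: yes, from the white bishop on e4.
King squares — g1: attacked by Kf1; g2: attacked by Kf1; h2: attacked by Rf2.
Legal moves for Black: none.
In check with no legal moves → checkmate.

checkmate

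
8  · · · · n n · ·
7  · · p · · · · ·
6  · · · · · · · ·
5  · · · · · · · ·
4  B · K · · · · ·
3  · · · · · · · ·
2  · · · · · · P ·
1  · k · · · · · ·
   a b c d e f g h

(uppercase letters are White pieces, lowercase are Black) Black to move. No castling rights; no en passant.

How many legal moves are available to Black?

Black to move; king on b1.
In check: no.
Legal moves: Nh7, Nd7, Ng6, Ne6, Ng7, Nf6, Nd6+, Kb2, Ka2, Kc1, Ka1, c6, c5.
Count: 13.

13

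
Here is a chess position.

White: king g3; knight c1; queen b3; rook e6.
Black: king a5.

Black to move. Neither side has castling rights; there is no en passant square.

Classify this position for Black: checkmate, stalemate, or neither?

stalemate

Black to move; black king on a5.
In check: no.
King squares — a4: attacked by Qb3; b4: attacked by Qb3; b5: attacked by Qb3; a6: attacked by Re6; b6: attacked by Qb3.
Legal moves for Black: none.
Not in check and no legal moves → stalemate.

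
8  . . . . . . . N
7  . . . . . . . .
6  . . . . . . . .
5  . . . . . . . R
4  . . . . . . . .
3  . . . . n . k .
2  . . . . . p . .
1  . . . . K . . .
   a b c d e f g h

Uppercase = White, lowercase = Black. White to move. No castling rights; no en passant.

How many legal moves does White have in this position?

2

White to move; king on e1.
In check: yes, from the black pawn on f2.
Legal moves: Ke2, Kd2.
Count: 2.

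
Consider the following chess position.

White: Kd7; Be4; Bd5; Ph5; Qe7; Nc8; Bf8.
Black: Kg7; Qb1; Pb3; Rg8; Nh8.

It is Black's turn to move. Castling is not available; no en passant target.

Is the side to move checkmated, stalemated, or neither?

Black to move; black king on g7.
In check: yes, from the white queen on e7 and the white bishop on f8.
King squares — f6: attacked by Qe7; g6: attacked by Be4; h6: attacked by Bf8; f7: attacked by Bd5; h7: attacked by Be4; f8: attacked by Qe7; g8: own rook; h8: own knight.
Legal moves for Black: none.
In check with no legal moves → checkmate.

checkmate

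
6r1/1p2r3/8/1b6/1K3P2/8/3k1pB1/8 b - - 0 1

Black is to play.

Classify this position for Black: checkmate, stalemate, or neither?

neither

Black to move; black king on d2.
In check: no.
Legal moves for Black include: Rh8, Rf8, Rge8, Rd8, Rc8, Rb8, Ra8, Rgg7, Rg6, Rg5, Rg4, Rg3, Rxg2, Ree8, Rh7, Reg7, Rf7, Rd7, ... (list truncated; more exist).
Black has legal moves and is not in check → neither.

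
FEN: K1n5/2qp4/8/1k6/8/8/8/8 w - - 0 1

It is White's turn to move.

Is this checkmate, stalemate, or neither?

stalemate

White to move; white king on a8.
In check: no.
King squares — a7: attacked by Qc7; b7: attacked by Qc7; b8: attacked by Qc7.
Legal moves for White: none.
Not in check and no legal moves → stalemate.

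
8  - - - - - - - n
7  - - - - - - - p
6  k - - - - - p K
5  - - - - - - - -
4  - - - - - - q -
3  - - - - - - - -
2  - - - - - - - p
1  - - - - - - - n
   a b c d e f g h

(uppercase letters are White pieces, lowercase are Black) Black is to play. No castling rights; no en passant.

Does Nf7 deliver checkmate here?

After Nf7: white king on h6; in check: yes, from the black knight on f7.
White has 2 legal replies: Kxh7, Kg7.
In check but a legal move exists → not checkmate.

no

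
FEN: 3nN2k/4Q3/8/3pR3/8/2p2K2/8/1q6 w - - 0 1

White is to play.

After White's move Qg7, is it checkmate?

After Qg7: black king on h8; in check: yes, from the white queen on g7.
King squares — g7: attacked by Ne8; h7: attacked by Qg7; g8: attacked by Qg7.
Black has no legal moves → checkmate.

yes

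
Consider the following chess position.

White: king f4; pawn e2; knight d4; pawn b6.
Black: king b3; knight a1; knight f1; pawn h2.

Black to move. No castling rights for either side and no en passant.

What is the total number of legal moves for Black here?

7

Black to move; king on b3.
In check: yes, from the white knight on d4.
Legal moves: Kc4, Kb4, Ka4, Kc3, Ka3, Kb2, Ka2.
Count: 7.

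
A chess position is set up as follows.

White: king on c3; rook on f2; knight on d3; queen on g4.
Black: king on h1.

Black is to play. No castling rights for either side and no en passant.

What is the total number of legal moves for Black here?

Black to move; king on h1.
In check: no.
Legal moves: none.
Count: 0.

0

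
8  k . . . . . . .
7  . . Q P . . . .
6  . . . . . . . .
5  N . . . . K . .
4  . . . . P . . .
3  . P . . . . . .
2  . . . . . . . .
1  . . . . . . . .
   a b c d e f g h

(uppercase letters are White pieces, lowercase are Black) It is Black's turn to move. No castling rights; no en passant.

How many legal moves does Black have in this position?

Black to move; king on a8.
In check: no.
Legal moves: none.
Count: 0.

0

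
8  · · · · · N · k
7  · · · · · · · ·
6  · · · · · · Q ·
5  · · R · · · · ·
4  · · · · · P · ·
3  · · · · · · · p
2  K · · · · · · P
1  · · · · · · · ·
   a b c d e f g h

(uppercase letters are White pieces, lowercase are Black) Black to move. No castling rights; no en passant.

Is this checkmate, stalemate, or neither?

Black to move; black king on h8.
In check: no.
King squares — g7: attacked by Qg6; h7: attacked by Qg6; g8: attacked by Qg6.
Legal moves for Black: none.
Not in check and no legal moves → stalemate.

stalemate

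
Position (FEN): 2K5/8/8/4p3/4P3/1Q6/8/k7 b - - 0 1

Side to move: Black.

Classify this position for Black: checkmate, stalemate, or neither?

Black to move; black king on a1.
In check: no.
King squares — b1: attacked by Qb3; a2: attacked by Qb3; b2: attacked by Qb3.
Legal moves for Black: none.
Not in check and no legal moves → stalemate.

stalemate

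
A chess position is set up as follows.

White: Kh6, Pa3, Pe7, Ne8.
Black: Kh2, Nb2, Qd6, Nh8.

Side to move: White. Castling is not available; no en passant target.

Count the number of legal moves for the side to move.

6

White to move; king on h6.
In check: yes, from the black queen on d6.
Legal moves: Kh7, Kg7, Kh5, Kg5, Nf6, Nxd6.
Count: 6.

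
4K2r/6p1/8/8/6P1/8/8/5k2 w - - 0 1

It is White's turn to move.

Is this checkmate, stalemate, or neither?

White to move; white king on e8.
In check: yes, from the black rook on h8.
King squares — d7: available; e7: available; f7: available; d8: attacked by Rh8; f8: attacked by Rh8.
Legal moves for White: Kf7, Ke7, Kd7.
White is in check but has 3 legal moves → neither.

neither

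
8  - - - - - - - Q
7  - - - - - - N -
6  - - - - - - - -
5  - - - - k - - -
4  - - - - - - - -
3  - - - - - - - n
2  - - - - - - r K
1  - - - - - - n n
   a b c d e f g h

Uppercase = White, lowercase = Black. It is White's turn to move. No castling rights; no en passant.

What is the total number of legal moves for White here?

2

White to move; king on h2.
In check: yes, from the black rook on g2.
Legal moves: Kxg2, Kxh1.
Count: 2.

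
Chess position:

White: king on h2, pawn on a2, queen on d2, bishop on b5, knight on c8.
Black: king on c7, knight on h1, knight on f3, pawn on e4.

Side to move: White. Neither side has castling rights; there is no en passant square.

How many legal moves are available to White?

3

White to move; king on h2.
In check: yes, from the black knight on f3.
Legal moves: Kh3, Kg2, Kxh1.
Count: 3.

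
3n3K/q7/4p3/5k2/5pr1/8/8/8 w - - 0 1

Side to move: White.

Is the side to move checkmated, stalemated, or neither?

stalemate

White to move; white king on h8.
In check: no.
King squares — g7: attacked by Rg4; h7: attacked by Qa7; g8: attacked by Rg4.
Legal moves for White: none.
Not in check and no legal moves → stalemate.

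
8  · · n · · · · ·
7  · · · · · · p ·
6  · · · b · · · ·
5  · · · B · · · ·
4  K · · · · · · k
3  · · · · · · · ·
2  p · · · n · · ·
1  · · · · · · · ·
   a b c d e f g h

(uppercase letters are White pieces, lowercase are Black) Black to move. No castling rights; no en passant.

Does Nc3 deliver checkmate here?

After Nc3: white king on a4; in check: yes, from the black knight on c3.
White has 2 legal replies: Ka5, Kb3.
In check but a legal move exists → not checkmate.

no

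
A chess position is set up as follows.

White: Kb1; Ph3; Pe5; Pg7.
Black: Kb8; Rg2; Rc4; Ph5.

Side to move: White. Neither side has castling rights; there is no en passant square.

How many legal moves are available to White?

7

White to move; king on b1.
In check: no.
Legal moves: Ka1, g8=Q+, g8=R+, g8=B, g8=N, e6, h4.
Count: 7.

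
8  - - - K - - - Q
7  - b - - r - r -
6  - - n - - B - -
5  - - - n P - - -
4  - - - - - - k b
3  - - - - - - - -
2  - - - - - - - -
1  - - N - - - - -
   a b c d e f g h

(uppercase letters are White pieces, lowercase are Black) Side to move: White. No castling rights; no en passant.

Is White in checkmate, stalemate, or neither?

White to move; white king on d8.
In check: yes, from the black knight on c6.
King squares — c7: attacked by Nd5; d7: attacked by Re7; e7: attacked by Nd5; c8: attacked by Bb7; e8: attacked by Re7.
Legal moves for White: none.
In check with no legal moves → checkmate.

checkmate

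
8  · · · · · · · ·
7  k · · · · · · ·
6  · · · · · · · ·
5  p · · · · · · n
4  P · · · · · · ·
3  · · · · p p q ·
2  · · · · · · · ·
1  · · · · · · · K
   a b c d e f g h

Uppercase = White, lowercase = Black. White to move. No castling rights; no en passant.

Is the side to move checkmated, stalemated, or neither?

White to move; white king on h1.
In check: no.
King squares — g1: attacked by Qg3; g2: attacked by Pf3; h2: attacked by Qg3.
Legal moves for White: none.
Not in check and no legal moves → stalemate.

stalemate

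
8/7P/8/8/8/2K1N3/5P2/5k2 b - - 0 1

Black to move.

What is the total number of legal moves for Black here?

Black to move; king on f1.
In check: yes, from the white knight on e3.
Legal moves: Kxf2, Ke2, Kg1, Ke1.
Count: 4.

4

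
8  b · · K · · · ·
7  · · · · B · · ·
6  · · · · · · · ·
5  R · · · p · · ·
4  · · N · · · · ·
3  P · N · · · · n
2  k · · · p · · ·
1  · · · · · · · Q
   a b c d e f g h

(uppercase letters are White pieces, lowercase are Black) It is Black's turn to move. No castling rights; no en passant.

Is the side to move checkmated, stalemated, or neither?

neither

Black to move; black king on a2.
In check: yes, from the white knight on c3.
Legal moves for Black: Kb3.
Black is in check but has 1 legal move → neither.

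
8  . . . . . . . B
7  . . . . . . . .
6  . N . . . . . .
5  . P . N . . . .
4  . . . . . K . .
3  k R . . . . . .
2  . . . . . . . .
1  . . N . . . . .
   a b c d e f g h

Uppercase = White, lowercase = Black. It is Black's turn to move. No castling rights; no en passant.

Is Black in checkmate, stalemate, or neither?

Black to move; black king on a3.
In check: yes, from the white rook on b3.
King squares — a2: attacked by Nc1; b2: attacked by Rb3; b3: attacked by Nc1; a4: attacked by Nb6; b4: attacked by Rb3.
Legal moves for Black: none.
In check with no legal moves → checkmate.

checkmate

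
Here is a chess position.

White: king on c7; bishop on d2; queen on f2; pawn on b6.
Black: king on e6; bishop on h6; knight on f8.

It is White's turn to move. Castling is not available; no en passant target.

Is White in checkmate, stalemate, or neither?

White to move; white king on c7.
In check: no.
Legal moves for White include: Kd8, Kc8, Kb8, Kb7, Kc6, Qxf8, Qf7+, Qf6+, Qf5+, Qc5, Qh4, Qf4, Qd4, Qg3, Qf3, Qe3+, Qh2, Qg2, ... (list truncated; more exist).
White has legal moves and is not in check → neither.

neither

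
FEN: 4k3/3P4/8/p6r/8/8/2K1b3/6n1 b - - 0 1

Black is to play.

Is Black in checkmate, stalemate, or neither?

Black to move; black king on e8.
In check: yes, from the white pawn on d7.
King squares — d7: available; e7: available; f7: available; d8: available; f8: available.
Legal moves for Black: Kf8, Kd8, Kf7, Ke7, Kxd7.
Black is in check but has 5 legal moves → neither.

neither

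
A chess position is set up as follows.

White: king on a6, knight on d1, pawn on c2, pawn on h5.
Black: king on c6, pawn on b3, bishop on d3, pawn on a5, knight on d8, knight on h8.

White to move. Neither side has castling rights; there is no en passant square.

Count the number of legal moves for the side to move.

White to move; king on a6.
In check: yes, from the black bishop on d3.
Legal moves: Ka7, Kxa5, cxd3, c4.
Count: 4.

4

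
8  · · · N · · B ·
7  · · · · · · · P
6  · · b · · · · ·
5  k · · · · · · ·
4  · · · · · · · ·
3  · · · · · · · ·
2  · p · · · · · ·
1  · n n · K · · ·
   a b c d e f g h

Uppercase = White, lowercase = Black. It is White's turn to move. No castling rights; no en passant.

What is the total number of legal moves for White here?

White to move; king on e1.
In check: no.
Legal moves: Bf7, Be6, Bd5, Bc4, Bb3, Ba2, Nf7, Nb7+, Ne6, Nxc6+, Kf2, Kf1, Kd1, h8=Q, h8=R, h8=B, h8=N.
Count: 17.

17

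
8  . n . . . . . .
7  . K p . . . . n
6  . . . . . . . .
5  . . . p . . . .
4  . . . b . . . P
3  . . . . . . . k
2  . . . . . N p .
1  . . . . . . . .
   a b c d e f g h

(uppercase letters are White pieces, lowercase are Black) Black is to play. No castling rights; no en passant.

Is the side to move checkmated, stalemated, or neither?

Black to move; black king on h3.
In check: yes, from the white knight on f2.
King squares — g2: own pawn; h2: available; g3: available; g4: attacked by Nf2; h4: available.
Legal moves for Black: Kxh4, Kg3, Kh2, Bxf2.
Black is in check but has 4 legal moves → neither.

neither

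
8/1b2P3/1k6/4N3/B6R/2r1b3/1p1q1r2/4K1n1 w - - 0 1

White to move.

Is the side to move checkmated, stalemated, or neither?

checkmate

White to move; white king on e1.
In check: yes, from the black queen on d2.
King squares — d1: attacked by Qd2; f1: attacked by Rf2; d2: attacked by Rf2; e2: attacked by Ng1; f2: attacked by Qd2.
Legal moves for White: none.
In check with no legal moves → checkmate.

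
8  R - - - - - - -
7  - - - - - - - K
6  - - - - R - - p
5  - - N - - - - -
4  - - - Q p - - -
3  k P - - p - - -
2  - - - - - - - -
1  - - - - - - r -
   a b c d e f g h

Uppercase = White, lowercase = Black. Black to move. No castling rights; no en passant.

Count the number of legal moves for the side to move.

0

Black to move; king on a3.
In check: yes, from the white rook on a8.
Legal moves: none.
Count: 0.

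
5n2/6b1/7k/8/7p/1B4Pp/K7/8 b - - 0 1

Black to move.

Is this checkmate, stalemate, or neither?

neither

Black to move; black king on h6.
In check: no.
Legal moves for Black: Nh7, Nd7, Ng6, Ne6, Bh8, Bf6, Be5, Bd4, Bc3, Bb2, Ba1, Kh7, Kg6, Kh5, Kg5, hxg3, h2.
Black has 17 legal moves and is not in check → neither.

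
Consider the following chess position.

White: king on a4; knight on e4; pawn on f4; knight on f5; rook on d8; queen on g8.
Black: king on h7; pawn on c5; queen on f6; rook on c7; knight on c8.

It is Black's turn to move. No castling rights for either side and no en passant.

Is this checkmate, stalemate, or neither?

Black to move; black king on h7.
In check: yes, from the white queen on g8.
King squares — g6: attacked by Qg8; h6: attacked by Nf5; g7: attacked by Nf5; g8: attacked by Rd8; h8: attacked by Qg8.
Legal moves for Black: none.
In check with no legal moves → checkmate.

checkmate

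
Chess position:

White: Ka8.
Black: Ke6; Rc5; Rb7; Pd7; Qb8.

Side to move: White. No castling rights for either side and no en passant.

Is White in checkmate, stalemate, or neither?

checkmate

White to move; white king on a8.
In check: yes, from the black queen on b8.
King squares — a7: attacked by Rb7; b7: attacked by Qb8; b8: attacked by Rb7.
Legal moves for White: none.
In check with no legal moves → checkmate.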